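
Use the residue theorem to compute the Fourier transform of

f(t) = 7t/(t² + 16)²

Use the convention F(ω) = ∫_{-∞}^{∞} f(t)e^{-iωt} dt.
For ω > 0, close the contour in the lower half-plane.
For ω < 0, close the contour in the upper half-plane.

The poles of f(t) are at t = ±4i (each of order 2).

Let g(z) = f(z)e^{-iωz}; for large |z| the factor e^{-iωz} decays in the lower half-plane when ω > 0 and in the upper half-plane when ω < 0.

Case ω > 0 (lower half-plane, clockwise contour ⇒ F(ω) = -2πi·ΣRes):
  Res_{z = - 4 i} g(z) = \frac{7 \omega e^{- 4 \omega}}{16} (pole of order 2)
  F(ω) = -2πi·ΣRes = - \frac{7 i \pi \omega e^{- 4 \omega}}{8}

Case ω < 0 (upper half-plane, counterclockwise contour ⇒ F(ω) = +2πi·ΣRes):
  Res_{z = 4 i} g(z) = - \frac{7 \omega e^{4 \omega}}{16} (pole of order 2)
  F(ω) = 2πi·ΣRes = - \frac{7 i \pi \omega e^{4 \omega}}{8}

Both cases combine into a single formula in |ω|:

F(ω) = - \frac{7 i \pi \omega e^{- 4 \left|{\omega}\right|}}{8}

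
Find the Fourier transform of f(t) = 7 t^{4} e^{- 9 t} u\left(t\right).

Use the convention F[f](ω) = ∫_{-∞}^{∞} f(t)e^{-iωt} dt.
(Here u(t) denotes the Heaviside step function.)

F(ω) = \frac{168}{\left(i \omega + 9\right)^{5}}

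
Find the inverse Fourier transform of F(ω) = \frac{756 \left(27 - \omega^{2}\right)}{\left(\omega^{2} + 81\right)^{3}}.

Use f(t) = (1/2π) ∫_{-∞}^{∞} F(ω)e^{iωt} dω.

f(t) = 7 t^{2} e^{- 9 \left|{t}\right|}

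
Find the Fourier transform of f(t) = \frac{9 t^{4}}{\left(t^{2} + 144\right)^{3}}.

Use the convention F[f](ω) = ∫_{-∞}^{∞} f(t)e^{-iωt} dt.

F(ω) = \frac{9 \pi \left(48 \omega^{2} - 20 \left|{\omega}\right| + 1\right) e^{- 12 \left|{\omega}\right|}}{32}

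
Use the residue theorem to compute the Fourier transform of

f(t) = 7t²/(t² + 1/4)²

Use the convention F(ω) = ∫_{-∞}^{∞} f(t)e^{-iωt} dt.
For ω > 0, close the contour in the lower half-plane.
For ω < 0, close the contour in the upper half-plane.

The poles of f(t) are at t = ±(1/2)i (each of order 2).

Let g(z) = f(z)e^{-iωz}; for large |z| the factor e^{-iωz} decays in the lower half-plane when ω > 0 and in the upper half-plane when ω < 0.

Case ω > 0 (lower half-plane, clockwise contour ⇒ F(ω) = -2πi·ΣRes):
  Res_{z = - \frac{i}{2}} g(z) = \frac{7 i \left(2 - \omega\right) e^{- \frac{\omega}{2}}}{4} (pole of order 2)
  F(ω) = -2πi·ΣRes = \frac{7 \pi \left(2 - \omega\right) e^{- \frac{\omega}{2}}}{2}

Case ω < 0 (upper half-plane, counterclockwise contour ⇒ F(ω) = +2πi·ΣRes):
  Res_{z = \frac{i}{2}} g(z) = \frac{7 i \left(- \omega - 2\right) e^{\frac{\omega}{2}}}{4} (pole of order 2)
  F(ω) = 2πi·ΣRes = \frac{7 \pi \left(\omega + 2\right) e^{\frac{\omega}{2}}}{2}

Both cases combine into a single formula in |ω|:

F(ω) = \frac{7 \pi \left(2 - \left|{\omega}\right|\right) e^{- \frac{\left|{\omega}\right|}{2}}}{2}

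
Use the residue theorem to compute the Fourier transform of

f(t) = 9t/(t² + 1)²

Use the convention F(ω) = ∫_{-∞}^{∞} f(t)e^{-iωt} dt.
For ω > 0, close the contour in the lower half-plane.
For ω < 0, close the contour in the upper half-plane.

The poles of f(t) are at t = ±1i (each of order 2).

Let g(z) = f(z)e^{-iωz}; for large |z| the factor e^{-iωz} decays in the lower half-plane when ω > 0 and in the upper half-plane when ω < 0.

Case ω > 0 (lower half-plane, clockwise contour ⇒ F(ω) = -2πi·ΣRes):
  Res_{z = - i} g(z) = \frac{9 \omega e^{- \omega}}{4} (pole of order 2)
  F(ω) = -2πi·ΣRes = - \frac{9 i \pi \omega e^{- \omega}}{2}

Case ω < 0 (upper half-plane, counterclockwise contour ⇒ F(ω) = +2πi·ΣRes):
  Res_{z = i} g(z) = - \frac{9 \omega e^{\omega}}{4} (pole of order 2)
  F(ω) = 2πi·ΣRes = - \frac{9 i \pi \omega e^{\omega}}{2}

Both cases combine into a single formula in |ω|:

F(ω) = - \frac{9 i \pi \omega e^{- \left|{\omega}\right|}}{2}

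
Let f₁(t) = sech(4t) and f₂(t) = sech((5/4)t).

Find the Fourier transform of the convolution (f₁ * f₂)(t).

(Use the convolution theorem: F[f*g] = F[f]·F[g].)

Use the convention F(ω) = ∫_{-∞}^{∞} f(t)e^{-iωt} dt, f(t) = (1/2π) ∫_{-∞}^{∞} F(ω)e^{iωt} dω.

F[f₁*f₂](ω) = \frac{\pi^{2}}{5 \cosh{\left(\frac{\pi \omega}{8} \right)} \cosh{\left(\frac{2 \pi \omega}{5} \right)}}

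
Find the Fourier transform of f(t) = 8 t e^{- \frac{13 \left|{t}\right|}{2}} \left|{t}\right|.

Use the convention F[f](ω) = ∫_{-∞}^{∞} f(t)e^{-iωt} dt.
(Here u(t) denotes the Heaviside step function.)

F(ω) = \frac{512 i \omega \left(4 \omega^{2} - 507\right)}{\left(4 \omega^{2} + 169\right)^{3}}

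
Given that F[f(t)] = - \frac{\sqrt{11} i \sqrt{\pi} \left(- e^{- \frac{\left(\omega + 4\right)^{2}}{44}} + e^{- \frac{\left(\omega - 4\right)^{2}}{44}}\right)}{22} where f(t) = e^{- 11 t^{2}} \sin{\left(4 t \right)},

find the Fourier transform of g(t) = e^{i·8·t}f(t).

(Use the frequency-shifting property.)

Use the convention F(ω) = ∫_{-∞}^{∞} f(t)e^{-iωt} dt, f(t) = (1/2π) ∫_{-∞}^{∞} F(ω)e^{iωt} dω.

F[g](ω) = \frac{\sqrt{11} i \sqrt{\pi} \left(- e^{\frac{4 \omega}{11}} + e^{\frac{32}{11}}\right) e^{- \frac{\omega^{2}}{44} + \frac{2 \omega}{11} - \frac{36}{11}}}{22}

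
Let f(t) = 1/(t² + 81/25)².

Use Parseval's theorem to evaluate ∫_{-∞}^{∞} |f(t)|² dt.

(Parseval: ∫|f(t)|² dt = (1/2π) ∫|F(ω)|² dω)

∫|f(t)|² dt = \frac{390625 \pi}{76527504}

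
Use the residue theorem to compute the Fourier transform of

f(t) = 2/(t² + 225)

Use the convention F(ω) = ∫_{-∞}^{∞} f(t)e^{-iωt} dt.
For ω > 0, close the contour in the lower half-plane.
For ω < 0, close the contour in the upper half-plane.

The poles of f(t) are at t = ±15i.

Let g(z) = f(z)e^{-iωz}; for large |z| the factor e^{-iωz} decays in the lower half-plane when ω > 0 and in the upper half-plane when ω < 0.

Case ω > 0 (lower half-plane, clockwise contour ⇒ F(ω) = -2πi·ΣRes):
  Res_{z = - 15 i} g(z) = \frac{i e^{- 15 \omega}}{15}
  F(ω) = -2πi·ΣRes = \frac{2 \pi e^{- 15 \omega}}{15}

Case ω < 0 (upper half-plane, counterclockwise contour ⇒ F(ω) = +2πi·ΣRes):
  Res_{z = 15 i} g(z) = - \frac{i e^{15 \omega}}{15}
  F(ω) = 2πi·ΣRes = \frac{2 \pi e^{15 \omega}}{15}

Both cases combine into a single formula in |ω|:

F(ω) = \frac{2 \pi e^{- 15 \left|{\omega}\right|}}{15}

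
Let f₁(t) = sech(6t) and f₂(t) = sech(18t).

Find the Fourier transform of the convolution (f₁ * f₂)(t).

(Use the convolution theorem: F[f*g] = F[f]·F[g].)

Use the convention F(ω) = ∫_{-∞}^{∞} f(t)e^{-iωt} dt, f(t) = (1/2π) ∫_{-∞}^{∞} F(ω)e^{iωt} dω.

F[f₁*f₂](ω) = \frac{\pi^{2}}{108 \cosh{\left(\frac{\pi \omega}{36} \right)} \cosh{\left(\frac{\pi \omega}{12} \right)}}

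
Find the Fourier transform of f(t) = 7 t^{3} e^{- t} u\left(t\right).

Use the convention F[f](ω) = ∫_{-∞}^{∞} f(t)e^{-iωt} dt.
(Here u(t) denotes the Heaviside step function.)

F(ω) = \frac{42}{\left(i \omega + 1\right)^{4}}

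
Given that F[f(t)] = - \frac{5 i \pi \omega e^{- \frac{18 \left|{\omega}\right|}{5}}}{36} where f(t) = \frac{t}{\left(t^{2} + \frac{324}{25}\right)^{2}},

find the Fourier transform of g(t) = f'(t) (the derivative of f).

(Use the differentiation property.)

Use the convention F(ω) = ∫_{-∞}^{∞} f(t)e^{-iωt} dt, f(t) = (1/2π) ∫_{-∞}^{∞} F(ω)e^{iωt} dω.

F[g](ω) = \frac{5 \pi \omega^{2} e^{- \frac{18 \left|{\omega}\right|}{5}}}{36}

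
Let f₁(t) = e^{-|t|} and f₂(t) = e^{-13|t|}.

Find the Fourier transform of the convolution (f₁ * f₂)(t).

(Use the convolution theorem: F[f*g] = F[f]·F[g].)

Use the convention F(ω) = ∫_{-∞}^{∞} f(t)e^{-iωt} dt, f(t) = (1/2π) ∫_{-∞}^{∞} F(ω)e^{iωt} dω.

F[f₁*f₂](ω) = \frac{52}{\left(\omega^{2} + 1\right) \left(\omega^{2} + 169\right)}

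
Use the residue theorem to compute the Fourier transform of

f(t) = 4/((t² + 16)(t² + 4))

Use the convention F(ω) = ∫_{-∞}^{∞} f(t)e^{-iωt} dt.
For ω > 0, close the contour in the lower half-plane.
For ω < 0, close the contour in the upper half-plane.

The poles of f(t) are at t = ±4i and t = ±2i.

Let g(z) = f(z)e^{-iωz}; for large |z| the factor e^{-iωz} decays in the lower half-plane when ω > 0 and in the upper half-plane when ω < 0.

Case ω > 0 (lower half-plane, clockwise contour ⇒ F(ω) = -2πi·ΣRes):
  Res_{z = - 4 i} g(z) = - \frac{i e^{- 4 \omega}}{24}
  Res_{z = - 2 i} g(z) = \frac{i e^{- 2 \omega}}{12}
  F(ω) = -2πi·ΣRes = \frac{\pi \left(2 e^{2 \omega} - 1\right) e^{- 4 \omega}}{12}

Case ω < 0 (upper half-plane, counterclockwise contour ⇒ F(ω) = +2πi·ΣRes):
  Res_{z = 4 i} g(z) = \frac{i e^{4 \omega}}{24}
  Res_{z = 2 i} g(z) = - \frac{i e^{2 \omega}}{12}
  F(ω) = 2πi·ΣRes = \frac{\pi \left(2 - e^{2 \omega}\right) e^{2 \omega}}{12}

Both cases combine into a single formula in |ω|:

F(ω) = \frac{\pi \left(2 e^{2 \left|{\omega}\right|} - 1\right) e^{- 4 \left|{\omega}\right|}}{12}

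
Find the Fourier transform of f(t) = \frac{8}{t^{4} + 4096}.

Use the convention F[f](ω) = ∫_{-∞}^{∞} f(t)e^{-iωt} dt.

F(ω) = \frac{\pi e^{- 4 \sqrt{2} \left|{\omega}\right|} \sin{\left(4 \sqrt{2} \left|{\omega}\right| + \frac{\pi}{4} \right)}}{64}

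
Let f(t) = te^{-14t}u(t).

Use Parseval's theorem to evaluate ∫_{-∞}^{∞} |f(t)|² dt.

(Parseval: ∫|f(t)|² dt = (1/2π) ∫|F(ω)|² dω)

∫|f(t)|² dt = \frac{1}{10976}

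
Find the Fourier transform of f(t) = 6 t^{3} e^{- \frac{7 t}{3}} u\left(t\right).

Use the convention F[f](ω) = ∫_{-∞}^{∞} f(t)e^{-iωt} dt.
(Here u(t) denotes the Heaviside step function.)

F(ω) = \frac{2916}{\left(3 i \omega + 7\right)^{4}}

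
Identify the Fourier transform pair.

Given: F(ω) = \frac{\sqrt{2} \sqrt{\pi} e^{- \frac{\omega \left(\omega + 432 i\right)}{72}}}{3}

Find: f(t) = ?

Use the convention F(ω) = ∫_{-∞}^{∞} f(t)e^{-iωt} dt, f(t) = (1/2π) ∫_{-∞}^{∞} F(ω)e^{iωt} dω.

f(t) = 2 e^{- 18 \left(t - 6\right)^{2}}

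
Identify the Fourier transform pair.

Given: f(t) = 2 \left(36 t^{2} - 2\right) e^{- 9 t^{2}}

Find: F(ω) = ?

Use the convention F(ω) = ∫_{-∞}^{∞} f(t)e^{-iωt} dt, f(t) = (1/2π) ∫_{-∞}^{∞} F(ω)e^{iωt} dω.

F(ω) = - \frac{2 \sqrt{\pi} \omega^{2} e^{- \frac{\omega^{2}}{36}}}{27}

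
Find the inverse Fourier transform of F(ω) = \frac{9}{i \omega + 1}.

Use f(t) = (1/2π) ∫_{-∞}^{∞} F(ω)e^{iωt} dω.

f(t) = 9 e^{- t} u\left(t\right)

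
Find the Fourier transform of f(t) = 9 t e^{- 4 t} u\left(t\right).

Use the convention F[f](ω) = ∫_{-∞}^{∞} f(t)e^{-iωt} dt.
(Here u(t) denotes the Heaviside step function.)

F(ω) = \frac{9}{\left(i \omega + 4\right)^{2}}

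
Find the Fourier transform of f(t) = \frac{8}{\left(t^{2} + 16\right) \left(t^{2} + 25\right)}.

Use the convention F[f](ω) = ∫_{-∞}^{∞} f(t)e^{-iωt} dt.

F(ω) = \frac{2 \pi \left(5 e^{\left|{\omega}\right|} - 4\right) e^{- 5 \left|{\omega}\right|}}{45}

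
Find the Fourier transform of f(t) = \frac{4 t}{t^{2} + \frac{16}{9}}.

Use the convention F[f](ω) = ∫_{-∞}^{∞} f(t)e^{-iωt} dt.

F(ω) = - 4 i \pi e^{- \frac{4 \left|{\omega}\right|}{3}} \operatorname{sign}{\left(\omega \right)}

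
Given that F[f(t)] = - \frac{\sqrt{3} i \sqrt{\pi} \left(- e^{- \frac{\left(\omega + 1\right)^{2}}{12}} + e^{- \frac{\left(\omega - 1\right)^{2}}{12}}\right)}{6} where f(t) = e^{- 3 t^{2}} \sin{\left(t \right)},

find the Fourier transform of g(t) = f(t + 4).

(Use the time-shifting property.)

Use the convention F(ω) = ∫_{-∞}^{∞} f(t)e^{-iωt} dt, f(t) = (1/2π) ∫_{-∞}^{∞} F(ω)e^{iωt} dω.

F[g](ω) = \frac{\sqrt{3} i \sqrt{\pi} \left(1 - e^{\frac{\omega}{3}}\right) e^{- \frac{\omega^{2}}{12} - \frac{\omega}{6} + 4 i \omega - \frac{1}{12}}}{6}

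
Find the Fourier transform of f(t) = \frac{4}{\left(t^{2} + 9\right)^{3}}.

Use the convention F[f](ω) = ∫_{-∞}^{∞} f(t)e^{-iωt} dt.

F(ω) = \frac{\pi \left(3 \omega^{2} + 3 \left|{\omega}\right| + 1\right) e^{- 3 \left|{\omega}\right|}}{162}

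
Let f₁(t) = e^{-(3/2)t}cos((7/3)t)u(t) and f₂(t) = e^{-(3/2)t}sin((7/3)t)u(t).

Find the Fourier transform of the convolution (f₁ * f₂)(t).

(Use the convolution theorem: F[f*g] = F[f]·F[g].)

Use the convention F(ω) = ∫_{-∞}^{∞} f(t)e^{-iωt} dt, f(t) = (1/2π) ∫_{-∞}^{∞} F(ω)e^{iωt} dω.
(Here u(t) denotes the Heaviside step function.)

F[f₁*f₂](ω) = \frac{1512 \left(2 i \omega + 3\right)}{\left(9 \left(2 i \omega + 3\right)^{2} + 196\right)^{2}}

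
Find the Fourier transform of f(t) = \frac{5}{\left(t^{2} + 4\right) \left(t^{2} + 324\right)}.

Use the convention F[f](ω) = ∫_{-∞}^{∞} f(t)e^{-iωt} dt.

F(ω) = \frac{\pi \left(9 e^{16 \left|{\omega}\right|} - 1\right) e^{- 18 \left|{\omega}\right|}}{1152}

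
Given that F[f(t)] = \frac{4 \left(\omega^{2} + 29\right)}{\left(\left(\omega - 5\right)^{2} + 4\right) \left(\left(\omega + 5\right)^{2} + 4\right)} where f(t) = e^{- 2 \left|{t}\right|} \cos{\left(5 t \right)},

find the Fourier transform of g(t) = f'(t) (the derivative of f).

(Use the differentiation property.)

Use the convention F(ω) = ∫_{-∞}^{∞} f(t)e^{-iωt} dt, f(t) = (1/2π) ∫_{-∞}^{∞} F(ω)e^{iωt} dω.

F[g](ω) = \frac{4 i \omega \left(\omega^{2} + 29\right)}{\omega^{4} - 42 \omega^{2} + 841}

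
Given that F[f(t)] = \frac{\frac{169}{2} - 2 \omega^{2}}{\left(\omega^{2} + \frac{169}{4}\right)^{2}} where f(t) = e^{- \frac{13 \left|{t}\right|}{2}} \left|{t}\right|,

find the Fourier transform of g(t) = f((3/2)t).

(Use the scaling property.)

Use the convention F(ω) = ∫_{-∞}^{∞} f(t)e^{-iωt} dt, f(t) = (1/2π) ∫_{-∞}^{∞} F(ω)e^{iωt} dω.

F[g](ω) = \frac{48 \left(1521 - 16 \omega^{2}\right)}{\left(16 \omega^{2} + 1521\right)^{2}}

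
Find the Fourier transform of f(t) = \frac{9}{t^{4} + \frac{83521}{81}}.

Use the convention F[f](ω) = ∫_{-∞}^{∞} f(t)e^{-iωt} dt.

F(ω) = \frac{243 \pi e^{- \frac{17 \sqrt{2} \left|{\omega}\right|}{6}} \sin{\left(\frac{17 \sqrt{2} \left|{\omega}\right|}{6} + \frac{\pi}{4} \right)}}{4913}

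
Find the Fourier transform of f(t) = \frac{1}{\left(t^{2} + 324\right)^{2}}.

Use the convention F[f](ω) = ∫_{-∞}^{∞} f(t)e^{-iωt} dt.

F(ω) = \frac{\pi \left(18 \left|{\omega}\right| + 1\right) e^{- 18 \left|{\omega}\right|}}{11664}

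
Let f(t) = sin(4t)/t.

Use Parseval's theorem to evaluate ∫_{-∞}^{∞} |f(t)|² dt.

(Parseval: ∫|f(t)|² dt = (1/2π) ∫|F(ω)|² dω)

∫|f(t)|² dt = 4 \pi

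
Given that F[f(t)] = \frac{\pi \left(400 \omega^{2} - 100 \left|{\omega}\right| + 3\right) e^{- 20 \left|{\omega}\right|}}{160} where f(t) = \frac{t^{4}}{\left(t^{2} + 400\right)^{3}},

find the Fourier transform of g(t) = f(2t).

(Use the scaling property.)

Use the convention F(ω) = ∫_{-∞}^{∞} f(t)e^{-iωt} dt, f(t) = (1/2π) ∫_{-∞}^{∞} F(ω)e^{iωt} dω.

F[g](ω) = \frac{\pi \left(100 \omega^{2} - 50 \left|{\omega}\right| + 3\right) e^{- 10 \left|{\omega}\right|}}{320}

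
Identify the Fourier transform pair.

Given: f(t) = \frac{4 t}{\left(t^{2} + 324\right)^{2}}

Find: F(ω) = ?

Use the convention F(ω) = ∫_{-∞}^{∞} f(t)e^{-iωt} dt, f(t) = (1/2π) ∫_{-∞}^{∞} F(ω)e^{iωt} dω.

F(ω) = - \frac{i \pi \omega e^{- 18 \left|{\omega}\right|}}{9}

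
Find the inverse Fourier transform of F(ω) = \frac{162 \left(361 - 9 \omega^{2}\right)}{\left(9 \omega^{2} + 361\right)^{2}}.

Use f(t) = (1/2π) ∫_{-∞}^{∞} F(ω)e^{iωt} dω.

f(t) = 9 e^{- \frac{19 \left|{t}\right|}{3}} \left|{t}\right|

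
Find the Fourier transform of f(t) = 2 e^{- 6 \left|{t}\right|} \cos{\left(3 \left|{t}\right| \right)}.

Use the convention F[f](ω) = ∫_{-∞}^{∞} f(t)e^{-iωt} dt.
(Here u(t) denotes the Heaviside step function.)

F(ω) = \frac{24 \left(\omega^{2} + 45\right)}{\omega^{4} + 54 \omega^{2} + 2025}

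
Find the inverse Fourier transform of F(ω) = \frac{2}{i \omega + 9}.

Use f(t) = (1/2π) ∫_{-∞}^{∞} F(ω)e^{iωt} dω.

f(t) = 2 e^{- 9 t} u\left(t\right)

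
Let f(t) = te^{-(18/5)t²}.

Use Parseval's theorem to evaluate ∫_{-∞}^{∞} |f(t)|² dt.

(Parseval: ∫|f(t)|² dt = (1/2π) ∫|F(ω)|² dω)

∫|f(t)|² dt = \frac{5 \sqrt{5} \sqrt{\pi}}{432}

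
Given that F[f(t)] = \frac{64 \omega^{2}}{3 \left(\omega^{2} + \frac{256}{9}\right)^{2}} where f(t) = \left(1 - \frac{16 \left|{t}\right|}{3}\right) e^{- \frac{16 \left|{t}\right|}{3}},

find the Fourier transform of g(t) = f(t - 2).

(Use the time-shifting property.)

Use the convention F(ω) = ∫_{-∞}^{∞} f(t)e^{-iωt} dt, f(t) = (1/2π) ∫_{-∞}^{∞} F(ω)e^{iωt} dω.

F[g](ω) = \frac{1728 \omega^{2} e^{- 2 i \omega}}{\left(9 \omega^{2} + 256\right)^{2}}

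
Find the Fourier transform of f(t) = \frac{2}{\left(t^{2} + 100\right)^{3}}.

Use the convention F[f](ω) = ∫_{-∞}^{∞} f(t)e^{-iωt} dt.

F(ω) = \frac{\pi \left(100 \omega^{2} + 30 \left|{\omega}\right| + 3\right) e^{- 10 \left|{\omega}\right|}}{400000}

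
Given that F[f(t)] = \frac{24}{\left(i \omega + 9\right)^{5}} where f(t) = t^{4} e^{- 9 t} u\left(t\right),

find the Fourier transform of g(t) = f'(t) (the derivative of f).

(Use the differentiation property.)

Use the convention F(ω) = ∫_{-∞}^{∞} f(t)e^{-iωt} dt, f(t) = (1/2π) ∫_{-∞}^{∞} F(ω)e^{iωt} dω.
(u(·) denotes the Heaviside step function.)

F[g](ω) = \frac{24 i \omega}{\left(i \omega + 9\right)^{5}}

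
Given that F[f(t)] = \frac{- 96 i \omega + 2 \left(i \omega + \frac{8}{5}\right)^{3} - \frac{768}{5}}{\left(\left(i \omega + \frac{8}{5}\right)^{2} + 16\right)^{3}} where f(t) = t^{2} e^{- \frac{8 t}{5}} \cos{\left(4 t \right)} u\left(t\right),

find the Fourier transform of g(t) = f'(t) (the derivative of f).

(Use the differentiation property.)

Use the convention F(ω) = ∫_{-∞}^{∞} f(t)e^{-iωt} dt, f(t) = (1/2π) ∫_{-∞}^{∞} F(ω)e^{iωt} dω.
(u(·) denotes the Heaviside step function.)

F[g](ω) = - \frac{250 i \omega \left(6000 i \omega - \left(5 i \omega + 8\right)^{3} + 9600\right)}{\left(\left(5 i \omega + 8\right)^{2} + 400\right)^{3}}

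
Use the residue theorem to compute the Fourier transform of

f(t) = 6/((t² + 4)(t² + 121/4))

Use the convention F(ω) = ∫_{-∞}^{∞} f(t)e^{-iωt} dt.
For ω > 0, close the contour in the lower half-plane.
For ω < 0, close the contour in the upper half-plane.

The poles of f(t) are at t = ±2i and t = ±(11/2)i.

Let g(z) = f(z)e^{-iωz}; for large |z| the factor e^{-iωz} decays in the lower half-plane when ω > 0 and in the upper half-plane when ω < 0.

Case ω > 0 (lower half-plane, clockwise contour ⇒ F(ω) = -2πi·ΣRes):
  Res_{z = - 2 i} g(z) = \frac{2 i e^{- 2 \omega}}{35}
  Res_{z = - \frac{11 i}{2}} g(z) = - \frac{8 i e^{- \frac{11 \omega}{2}}}{385}
  F(ω) = -2πi·ΣRes = \frac{4 \pi e^{- 2 \omega}}{35} - \frac{16 \pi e^{- \frac{11 \omega}{2}}}{385}

Case ω < 0 (upper half-plane, counterclockwise contour ⇒ F(ω) = +2πi·ΣRes):
  Res_{z = 2 i} g(z) = - \frac{2 i e^{2 \omega}}{35}
  Res_{z = \frac{11 i}{2}} g(z) = \frac{8 i e^{\frac{11 \omega}{2}}}{385}
  F(ω) = 2πi·ΣRes = \frac{4 \pi \left(- 4 e^{\frac{11 \omega}{2}} + 11 e^{2 \omega}\right)}{385}

Both cases combine into a single formula in |ω|:

F(ω) = \frac{4 \pi e^{- 2 \left|{\omega}\right|}}{35} - \frac{16 \pi e^{- \frac{11 \left|{\omega}\right|}{2}}}{385}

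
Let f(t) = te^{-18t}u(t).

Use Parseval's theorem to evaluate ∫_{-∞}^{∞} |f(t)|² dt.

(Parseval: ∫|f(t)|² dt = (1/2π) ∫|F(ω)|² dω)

∫|f(t)|² dt = \frac{1}{23328}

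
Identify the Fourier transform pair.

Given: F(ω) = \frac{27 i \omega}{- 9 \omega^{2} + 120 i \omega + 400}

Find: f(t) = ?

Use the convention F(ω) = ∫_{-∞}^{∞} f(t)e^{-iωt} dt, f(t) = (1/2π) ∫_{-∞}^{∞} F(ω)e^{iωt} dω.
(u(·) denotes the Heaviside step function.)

f(t) = 3 \left(1 - \frac{20 t}{3}\right) e^{- \frac{20 t}{3}} u\left(t\right)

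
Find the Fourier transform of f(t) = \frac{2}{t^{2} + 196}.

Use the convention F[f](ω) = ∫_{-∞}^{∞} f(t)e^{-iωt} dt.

F(ω) = \frac{\pi e^{- 14 \left|{\omega}\right|}}{7}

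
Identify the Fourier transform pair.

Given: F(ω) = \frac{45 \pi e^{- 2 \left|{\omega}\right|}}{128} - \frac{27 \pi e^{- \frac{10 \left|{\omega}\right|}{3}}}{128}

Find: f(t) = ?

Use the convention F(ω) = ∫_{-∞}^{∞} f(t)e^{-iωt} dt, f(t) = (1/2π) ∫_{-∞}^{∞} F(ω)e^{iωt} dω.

f(t) = \frac{5}{\left(t^{2} + 4\right) \left(t^{2} + \frac{100}{9}\right)}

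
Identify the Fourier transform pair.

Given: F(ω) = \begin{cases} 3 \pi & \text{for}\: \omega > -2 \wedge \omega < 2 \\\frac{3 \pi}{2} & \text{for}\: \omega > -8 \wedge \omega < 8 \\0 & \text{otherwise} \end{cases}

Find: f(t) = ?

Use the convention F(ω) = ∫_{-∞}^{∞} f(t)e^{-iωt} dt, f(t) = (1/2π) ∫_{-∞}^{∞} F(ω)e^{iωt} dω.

f(t) = \frac{3 \sin{\left(5 t \right)} \cos{\left(3 t \right)}}{t}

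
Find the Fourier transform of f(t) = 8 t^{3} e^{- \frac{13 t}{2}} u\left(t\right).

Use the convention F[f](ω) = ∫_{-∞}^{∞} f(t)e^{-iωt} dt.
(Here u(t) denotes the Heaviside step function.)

F(ω) = \frac{768}{\left(2 i \omega + 13\right)^{4}}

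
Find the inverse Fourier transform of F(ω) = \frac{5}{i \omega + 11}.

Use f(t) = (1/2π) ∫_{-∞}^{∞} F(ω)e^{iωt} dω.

f(t) = 5 e^{- 11 t} u\left(t\right)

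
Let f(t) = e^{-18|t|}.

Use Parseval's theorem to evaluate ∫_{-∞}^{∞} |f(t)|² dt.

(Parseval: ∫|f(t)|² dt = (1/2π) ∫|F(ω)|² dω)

∫|f(t)|² dt = \frac{1}{18}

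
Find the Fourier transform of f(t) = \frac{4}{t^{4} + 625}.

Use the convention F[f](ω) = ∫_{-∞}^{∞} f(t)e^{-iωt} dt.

F(ω) = \frac{4 \pi e^{- \frac{5 \sqrt{2} \left|{\omega}\right|}{2}} \sin{\left(\frac{5 \sqrt{2} \left|{\omega}\right|}{2} + \frac{\pi}{4} \right)}}{125}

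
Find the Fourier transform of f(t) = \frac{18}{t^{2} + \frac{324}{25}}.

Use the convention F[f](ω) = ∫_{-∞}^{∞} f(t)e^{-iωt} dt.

F(ω) = 5 \pi e^{- \frac{18 \left|{\omega}\right|}{5}}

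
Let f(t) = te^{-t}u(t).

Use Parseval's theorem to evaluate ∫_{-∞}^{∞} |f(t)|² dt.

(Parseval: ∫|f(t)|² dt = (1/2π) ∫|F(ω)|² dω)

∫|f(t)|² dt = \frac{1}{4}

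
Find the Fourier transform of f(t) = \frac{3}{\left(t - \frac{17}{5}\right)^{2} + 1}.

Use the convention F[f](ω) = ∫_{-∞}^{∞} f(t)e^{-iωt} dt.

F(ω) = 3 \pi e^{- \frac{17 i \omega}{5} - \left|{\omega}\right|}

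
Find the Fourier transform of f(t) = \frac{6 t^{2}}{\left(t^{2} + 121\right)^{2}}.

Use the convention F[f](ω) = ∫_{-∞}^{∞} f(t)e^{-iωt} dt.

F(ω) = \frac{3 \pi \left(1 - 11 \left|{\omega}\right|\right) e^{- 11 \left|{\omega}\right|}}{11}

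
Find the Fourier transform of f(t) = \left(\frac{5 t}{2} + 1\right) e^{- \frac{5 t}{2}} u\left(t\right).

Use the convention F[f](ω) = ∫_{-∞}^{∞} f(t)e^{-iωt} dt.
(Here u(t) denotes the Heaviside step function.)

F(ω) = \frac{4 \left(- i \omega - 5\right)}{4 \omega^{2} - 20 i \omega - 25}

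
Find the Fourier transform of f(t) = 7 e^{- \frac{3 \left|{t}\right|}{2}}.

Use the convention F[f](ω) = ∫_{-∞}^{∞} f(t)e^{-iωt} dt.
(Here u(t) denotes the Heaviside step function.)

F(ω) = \frac{84}{4 \omega^{2} + 9}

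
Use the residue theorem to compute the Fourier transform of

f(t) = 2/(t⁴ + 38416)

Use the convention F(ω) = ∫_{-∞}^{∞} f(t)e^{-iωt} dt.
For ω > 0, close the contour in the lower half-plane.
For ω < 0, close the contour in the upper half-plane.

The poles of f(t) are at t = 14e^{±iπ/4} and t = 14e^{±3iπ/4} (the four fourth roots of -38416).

Let g(z) = f(z)e^{-iωz}; for large |z| the factor e^{-iωz} decays in the lower half-plane when ω > 0 and in the upper half-plane when ω < 0.

Case ω > 0 (lower half-plane, clockwise contour ⇒ F(ω) = -2πi·ΣRes):
  Res_{z = - 7 \sqrt{2} - 7 \sqrt{2} i} g(z) = \frac{\sqrt{2} i \left(1 - i\right) e^{7 \sqrt{2} \omega \left(-1 + i\right)}}{10976}
  Res_{z = 7 \sqrt{2} - 7 \sqrt{2} i} g(z) = \frac{\sqrt{2} i \left(1 + i\right) e^{- 7 \sqrt{2} \omega \left(1 + i\right)}}{10976}
  F(ω) = -2πi·ΣRes = \frac{\sqrt{2} \pi \left(1 - i\right) \left(e^{14 \sqrt{2} i \omega} + i\right) e^{- 7 \sqrt{2} \omega \left(1 + i\right)}}{5488} = \frac{\pi e^{- 7 \sqrt{2} \omega} \sin{\left(7 \sqrt{2} \omega + \frac{\pi}{4} \right)}}{1372}

Case ω < 0 (upper half-plane, counterclockwise contour ⇒ F(ω) = +2πi·ΣRes):
  Res_{z = 7 \sqrt{2} + 7 \sqrt{2} i} g(z) = \frac{\sqrt{2} i \left(-1 + i\right) e^{7 \sqrt{2} \omega \left(1 - i\right)}}{10976}
  Res_{z = - 7 \sqrt{2} + 7 \sqrt{2} i} g(z) = \frac{\sqrt{2} \left(1 - i\right) e^{7 \sqrt{2} \omega \left(1 + i\right)}}{10976}
  F(ω) = 2πi·ΣRes = - \frac{\sqrt{2} i \pi \left(i \left(1 - i\right) e^{7 \sqrt{2} \omega \left(1 - i\right)} - \left(1 - i\right) e^{7 \sqrt{2} \omega \left(1 + i\right)}\right)}{5488} = \frac{\pi e^{7 \sqrt{2} \omega} \cos{\left(7 \sqrt{2} \omega + \frac{\pi}{4} \right)}}{1372}

Both cases combine into a single formula in |ω|:

F(ω) = \frac{\pi e^{- 7 \sqrt{2} \left|{\omega}\right|} \sin{\left(7 \sqrt{2} \left|{\omega}\right| + \frac{\pi}{4} \right)}}{1372}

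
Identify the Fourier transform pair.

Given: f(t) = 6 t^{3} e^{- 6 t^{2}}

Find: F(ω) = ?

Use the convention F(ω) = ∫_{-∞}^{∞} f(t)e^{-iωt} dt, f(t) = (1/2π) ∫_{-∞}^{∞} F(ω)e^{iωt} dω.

F(ω) = \frac{\sqrt{6} i \sqrt{\pi} \omega \left(\omega^{2} - 36\right) e^{- \frac{\omega^{2}}{24}}}{1728}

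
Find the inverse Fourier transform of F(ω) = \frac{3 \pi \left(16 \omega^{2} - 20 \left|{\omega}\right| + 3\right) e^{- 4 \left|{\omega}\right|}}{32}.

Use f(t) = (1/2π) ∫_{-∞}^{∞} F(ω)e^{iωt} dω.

f(t) = \frac{3 t^{4}}{\left(t^{2} + 16\right)^{3}}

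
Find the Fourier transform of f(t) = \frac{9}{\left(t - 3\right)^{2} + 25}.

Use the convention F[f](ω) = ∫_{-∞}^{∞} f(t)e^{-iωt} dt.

F(ω) = \frac{9 \pi e^{- 3 i \omega - 5 \left|{\omega}\right|}}{5}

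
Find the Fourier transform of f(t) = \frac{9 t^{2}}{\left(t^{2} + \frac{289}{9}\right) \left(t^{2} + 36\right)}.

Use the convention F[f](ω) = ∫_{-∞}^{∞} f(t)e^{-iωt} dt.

F(ω) = \frac{486 \pi e^{- 6 \left|{\omega}\right|}}{35} - \frac{459 \pi e^{- \frac{17 \left|{\omega}\right|}{3}}}{35}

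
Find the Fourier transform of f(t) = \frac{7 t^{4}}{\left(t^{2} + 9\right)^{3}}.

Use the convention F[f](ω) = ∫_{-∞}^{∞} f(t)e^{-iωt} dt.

F(ω) = \frac{7 \pi \left(3 \omega^{2} - 5 \left|{\omega}\right| + 1\right) e^{- 3 \left|{\omega}\right|}}{8}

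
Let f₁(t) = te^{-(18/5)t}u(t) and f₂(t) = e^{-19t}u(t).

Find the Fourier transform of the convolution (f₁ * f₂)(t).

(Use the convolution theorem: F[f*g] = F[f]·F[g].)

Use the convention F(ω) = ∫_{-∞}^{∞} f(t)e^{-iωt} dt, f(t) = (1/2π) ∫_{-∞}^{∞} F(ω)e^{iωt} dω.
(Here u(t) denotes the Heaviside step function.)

F[f₁*f₂](ω) = \frac{25}{\left(i \omega + 19\right) \left(5 i \omega + 18\right)^{2}}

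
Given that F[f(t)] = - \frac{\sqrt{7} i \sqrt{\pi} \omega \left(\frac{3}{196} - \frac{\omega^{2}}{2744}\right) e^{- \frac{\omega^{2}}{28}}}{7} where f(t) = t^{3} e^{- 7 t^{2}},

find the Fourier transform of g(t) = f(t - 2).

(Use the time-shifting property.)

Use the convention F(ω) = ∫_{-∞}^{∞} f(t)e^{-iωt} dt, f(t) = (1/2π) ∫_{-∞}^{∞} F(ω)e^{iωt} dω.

F[g](ω) = \frac{\sqrt{7} i \sqrt{\pi} \omega \left(\omega^{2} - 42\right) e^{- \frac{\omega \left(\omega + 56 i\right)}{28}}}{19208}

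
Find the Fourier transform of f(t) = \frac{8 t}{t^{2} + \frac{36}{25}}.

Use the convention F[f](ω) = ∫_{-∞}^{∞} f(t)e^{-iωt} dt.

F(ω) = - 8 i \pi e^{- \frac{6 \left|{\omega}\right|}{5}} \operatorname{sign}{\left(\omega \right)}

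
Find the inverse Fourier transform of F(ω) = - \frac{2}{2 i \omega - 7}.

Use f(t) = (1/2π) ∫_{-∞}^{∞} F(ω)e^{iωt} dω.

f(t) = e^{\frac{7 t}{2}} u\left(- t\right)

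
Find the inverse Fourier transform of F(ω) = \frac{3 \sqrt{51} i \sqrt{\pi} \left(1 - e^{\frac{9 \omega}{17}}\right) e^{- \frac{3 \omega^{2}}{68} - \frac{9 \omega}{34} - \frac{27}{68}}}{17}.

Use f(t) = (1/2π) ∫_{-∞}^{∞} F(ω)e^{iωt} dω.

f(t) = 6 e^{- \frac{17 t^{2}}{3}} \sin{\left(3 t \right)}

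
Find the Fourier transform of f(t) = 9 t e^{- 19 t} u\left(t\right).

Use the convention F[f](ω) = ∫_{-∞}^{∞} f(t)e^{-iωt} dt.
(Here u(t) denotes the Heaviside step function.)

F(ω) = \frac{9}{\left(i \omega + 19\right)^{2}}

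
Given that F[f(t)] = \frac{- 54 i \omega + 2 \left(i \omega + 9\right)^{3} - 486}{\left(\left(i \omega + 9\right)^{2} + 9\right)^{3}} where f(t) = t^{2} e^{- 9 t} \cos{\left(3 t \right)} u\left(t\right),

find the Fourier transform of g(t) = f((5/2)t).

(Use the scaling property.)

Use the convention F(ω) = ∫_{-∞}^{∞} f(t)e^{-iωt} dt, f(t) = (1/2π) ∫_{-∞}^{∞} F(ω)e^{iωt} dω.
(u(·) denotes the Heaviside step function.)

F[g](ω) = \frac{100 \left(- 1350 i \omega + \left(2 i \omega + 45\right)^{3} - 30375\right)}{\left(\left(2 i \omega + 45\right)^{2} + 225\right)^{3}}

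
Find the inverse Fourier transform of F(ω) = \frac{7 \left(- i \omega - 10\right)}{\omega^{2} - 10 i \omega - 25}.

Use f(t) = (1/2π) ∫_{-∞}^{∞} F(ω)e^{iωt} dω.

f(t) = 7 \left(5 t + 1\right) e^{- 5 t} u\left(t\right)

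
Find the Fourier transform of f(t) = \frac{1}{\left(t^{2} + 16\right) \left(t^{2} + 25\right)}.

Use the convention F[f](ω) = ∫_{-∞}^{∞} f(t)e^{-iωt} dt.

F(ω) = \frac{\pi \left(5 e^{\left|{\omega}\right|} - 4\right) e^{- 5 \left|{\omega}\right|}}{180}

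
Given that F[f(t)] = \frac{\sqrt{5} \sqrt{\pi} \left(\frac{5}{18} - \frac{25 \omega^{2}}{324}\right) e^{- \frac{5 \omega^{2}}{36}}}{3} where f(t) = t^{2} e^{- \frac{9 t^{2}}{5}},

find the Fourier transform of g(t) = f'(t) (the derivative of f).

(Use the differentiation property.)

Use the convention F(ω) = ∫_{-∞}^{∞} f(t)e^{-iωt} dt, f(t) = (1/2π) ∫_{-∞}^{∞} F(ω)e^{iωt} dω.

F[g](ω) = \frac{5 \sqrt{5} i \sqrt{\pi} \omega \left(18 - 5 \omega^{2}\right) e^{- \frac{5 \omega^{2}}{36}}}{972}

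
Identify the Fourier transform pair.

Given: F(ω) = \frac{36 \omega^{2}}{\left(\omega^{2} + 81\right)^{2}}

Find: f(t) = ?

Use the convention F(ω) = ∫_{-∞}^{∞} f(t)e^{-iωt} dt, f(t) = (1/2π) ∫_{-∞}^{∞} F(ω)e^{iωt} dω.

f(t) = \left(1 - 9 \left|{t}\right|\right) e^{- 9 \left|{t}\right|}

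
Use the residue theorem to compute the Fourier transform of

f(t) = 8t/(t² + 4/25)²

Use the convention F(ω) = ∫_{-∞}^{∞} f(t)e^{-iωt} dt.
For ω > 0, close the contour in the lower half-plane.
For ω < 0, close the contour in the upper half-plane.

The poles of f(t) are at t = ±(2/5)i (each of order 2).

Let g(z) = f(z)e^{-iωz}; for large |z| the factor e^{-iωz} decays in the lower half-plane when ω > 0 and in the upper half-plane when ω < 0.

Case ω > 0 (lower half-plane, clockwise contour ⇒ F(ω) = -2πi·ΣRes):
  Res_{z = - \frac{2 i}{5}} g(z) = 5 \omega e^{- \frac{2 \omega}{5}} (pole of order 2)
  F(ω) = -2πi·ΣRes = - 10 i \pi \omega e^{- \frac{2 \omega}{5}}

Case ω < 0 (upper half-plane, counterclockwise contour ⇒ F(ω) = +2πi·ΣRes):
  Res_{z = \frac{2 i}{5}} g(z) = - 5 \omega e^{\frac{2 \omega}{5}} (pole of order 2)
  F(ω) = 2πi·ΣRes = - 10 i \pi \omega e^{\frac{2 \omega}{5}}

Both cases combine into a single formula in |ω|:

F(ω) = - 10 i \pi \omega e^{- \frac{2 \left|{\omega}\right|}{5}}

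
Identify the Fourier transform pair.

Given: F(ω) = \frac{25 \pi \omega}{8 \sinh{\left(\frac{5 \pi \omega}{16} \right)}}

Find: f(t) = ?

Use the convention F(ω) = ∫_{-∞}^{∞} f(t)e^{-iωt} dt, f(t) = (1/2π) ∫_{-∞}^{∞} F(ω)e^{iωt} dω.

f(t) = \frac{8}{\cosh^{2}{\left(\frac{8 t}{5} \right)}}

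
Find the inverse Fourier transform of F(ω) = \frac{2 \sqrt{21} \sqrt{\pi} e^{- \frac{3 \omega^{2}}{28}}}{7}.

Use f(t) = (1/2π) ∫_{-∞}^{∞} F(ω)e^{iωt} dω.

f(t) = 2 e^{- \frac{7 t^{2}}{3}}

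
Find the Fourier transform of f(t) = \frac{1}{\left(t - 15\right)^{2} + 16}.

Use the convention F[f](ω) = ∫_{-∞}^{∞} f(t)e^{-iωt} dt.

F(ω) = \frac{\pi e^{- 15 i \omega - 4 \left|{\omega}\right|}}{4}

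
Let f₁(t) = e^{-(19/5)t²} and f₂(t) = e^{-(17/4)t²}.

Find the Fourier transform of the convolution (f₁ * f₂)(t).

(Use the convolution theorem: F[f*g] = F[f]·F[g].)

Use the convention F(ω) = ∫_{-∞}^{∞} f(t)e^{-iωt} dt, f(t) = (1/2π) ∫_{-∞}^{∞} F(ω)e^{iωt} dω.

F[f₁*f₂](ω) = \frac{2 \sqrt{1615} \pi e^{- \frac{161 \omega^{2}}{1292}}}{323}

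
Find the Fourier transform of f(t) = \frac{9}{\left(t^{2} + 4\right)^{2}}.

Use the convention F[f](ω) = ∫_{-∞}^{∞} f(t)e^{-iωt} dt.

F(ω) = \frac{9 \pi \left(2 \left|{\omega}\right| + 1\right) e^{- 2 \left|{\omega}\right|}}{16}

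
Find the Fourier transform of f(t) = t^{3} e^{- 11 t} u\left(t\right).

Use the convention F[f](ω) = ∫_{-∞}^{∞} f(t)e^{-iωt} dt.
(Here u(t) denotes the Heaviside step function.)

F(ω) = \frac{6}{\left(i \omega + 11\right)^{4}}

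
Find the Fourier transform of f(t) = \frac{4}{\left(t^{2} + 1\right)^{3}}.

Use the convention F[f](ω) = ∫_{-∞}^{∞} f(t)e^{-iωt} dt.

F(ω) = \frac{\pi \left(\omega^{2} + 3 \left|{\omega}\right| + 3\right) e^{- \left|{\omega}\right|}}{2}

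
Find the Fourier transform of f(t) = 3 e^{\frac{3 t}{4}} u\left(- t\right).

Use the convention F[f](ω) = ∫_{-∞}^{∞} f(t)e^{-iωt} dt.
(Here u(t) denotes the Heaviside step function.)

F(ω) = - \frac{12}{4 i \omega - 3}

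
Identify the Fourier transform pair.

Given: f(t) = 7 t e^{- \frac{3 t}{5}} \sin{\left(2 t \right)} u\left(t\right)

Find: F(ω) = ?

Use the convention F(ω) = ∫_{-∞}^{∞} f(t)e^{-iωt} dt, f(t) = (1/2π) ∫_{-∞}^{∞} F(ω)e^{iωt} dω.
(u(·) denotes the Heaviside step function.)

F(ω) = \frac{3500 \left(5 i \omega + 3\right)}{\left(\left(5 i \omega + 3\right)^{2} + 100\right)^{2}}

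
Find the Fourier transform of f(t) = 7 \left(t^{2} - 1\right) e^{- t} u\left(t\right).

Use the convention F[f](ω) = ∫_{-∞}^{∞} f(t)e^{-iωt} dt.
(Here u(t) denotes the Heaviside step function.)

F(ω) = \frac{7 \left(2 i \omega - \left(i \omega + 1\right)^{3} + 2\right)}{\left(i \omega + 1\right)^{4}}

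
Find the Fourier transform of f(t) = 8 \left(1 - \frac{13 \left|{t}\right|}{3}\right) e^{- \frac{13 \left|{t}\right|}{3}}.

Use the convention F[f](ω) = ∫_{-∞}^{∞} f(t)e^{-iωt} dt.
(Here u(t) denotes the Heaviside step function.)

F(ω) = \frac{11232 \omega^{2}}{\left(9 \omega^{2} + 169\right)^{2}}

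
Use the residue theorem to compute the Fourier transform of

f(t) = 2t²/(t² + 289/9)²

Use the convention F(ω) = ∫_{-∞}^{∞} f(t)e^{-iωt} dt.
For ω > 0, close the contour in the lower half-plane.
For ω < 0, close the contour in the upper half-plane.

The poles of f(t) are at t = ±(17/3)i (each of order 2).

Let g(z) = f(z)e^{-iωz}; for large |z| the factor e^{-iωz} decays in the lower half-plane when ω > 0 and in the upper half-plane when ω < 0.

Case ω > 0 (lower half-plane, clockwise contour ⇒ F(ω) = -2πi·ΣRes):
  Res_{z = - \frac{17 i}{3}} g(z) = \frac{i \left(3 - 17 \omega\right) e^{- \frac{17 \omega}{3}}}{34} (pole of order 2)
  F(ω) = -2πi·ΣRes = \frac{\pi \left(3 - 17 \omega\right) e^{- \frac{17 \omega}{3}}}{17}

Case ω < 0 (upper half-plane, counterclockwise contour ⇒ F(ω) = +2πi·ΣRes):
  Res_{z = \frac{17 i}{3}} g(z) = \frac{i \left(- 17 \omega - 3\right) e^{\frac{17 \omega}{3}}}{34} (pole of order 2)
  F(ω) = 2πi·ΣRes = \frac{\pi \left(17 \omega + 3\right) e^{\frac{17 \omega}{3}}}{17}

Both cases combine into a single formula in |ω|:

F(ω) = \frac{\pi \left(3 - 17 \left|{\omega}\right|\right) e^{- \frac{17 \left|{\omega}\right|}{3}}}{17}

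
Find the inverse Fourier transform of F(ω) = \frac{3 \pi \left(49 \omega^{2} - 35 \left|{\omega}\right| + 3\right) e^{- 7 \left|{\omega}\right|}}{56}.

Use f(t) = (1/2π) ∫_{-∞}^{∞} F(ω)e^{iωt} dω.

f(t) = \frac{3 t^{4}}{\left(t^{2} + 49\right)^{3}}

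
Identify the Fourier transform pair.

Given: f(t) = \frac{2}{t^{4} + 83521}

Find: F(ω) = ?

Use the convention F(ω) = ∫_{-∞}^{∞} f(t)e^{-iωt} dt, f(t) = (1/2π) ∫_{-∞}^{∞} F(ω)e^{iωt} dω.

F(ω) = \frac{2 \pi e^{- \frac{17 \sqrt{2} \left|{\omega}\right|}{2}} \sin{\left(\frac{17 \sqrt{2} \left|{\omega}\right|}{2} + \frac{\pi}{4} \right)}}{4913}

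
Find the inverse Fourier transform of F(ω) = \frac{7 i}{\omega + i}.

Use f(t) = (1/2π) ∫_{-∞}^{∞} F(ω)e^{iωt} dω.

f(t) = 7 e^{t} u\left(- t\right)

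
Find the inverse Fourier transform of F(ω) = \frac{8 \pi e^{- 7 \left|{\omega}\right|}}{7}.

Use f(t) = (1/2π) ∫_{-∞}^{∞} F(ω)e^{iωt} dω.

f(t) = \frac{8}{t^{2} + 49}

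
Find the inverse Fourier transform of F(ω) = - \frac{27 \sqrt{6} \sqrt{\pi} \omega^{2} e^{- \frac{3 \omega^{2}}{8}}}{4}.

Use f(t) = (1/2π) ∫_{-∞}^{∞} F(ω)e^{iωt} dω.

f(t) = 9 \left(\frac{8 t^{2}}{3} - 2\right) e^{- \frac{2 t^{2}}{3}}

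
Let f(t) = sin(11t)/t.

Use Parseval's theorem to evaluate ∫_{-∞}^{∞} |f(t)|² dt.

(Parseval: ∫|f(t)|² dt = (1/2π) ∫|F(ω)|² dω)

∫|f(t)|² dt = 11 \pi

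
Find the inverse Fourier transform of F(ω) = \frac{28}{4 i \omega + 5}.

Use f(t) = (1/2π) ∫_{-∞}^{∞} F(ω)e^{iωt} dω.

f(t) = 7 e^{- \frac{5 t}{4}} u\left(t\right)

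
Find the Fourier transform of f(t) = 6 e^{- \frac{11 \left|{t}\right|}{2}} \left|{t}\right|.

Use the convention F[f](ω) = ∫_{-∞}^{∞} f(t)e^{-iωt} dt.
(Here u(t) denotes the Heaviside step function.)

F(ω) = \frac{48 \left(121 - 4 \omega^{2}\right)}{\left(4 \omega^{2} + 121\right)^{2}}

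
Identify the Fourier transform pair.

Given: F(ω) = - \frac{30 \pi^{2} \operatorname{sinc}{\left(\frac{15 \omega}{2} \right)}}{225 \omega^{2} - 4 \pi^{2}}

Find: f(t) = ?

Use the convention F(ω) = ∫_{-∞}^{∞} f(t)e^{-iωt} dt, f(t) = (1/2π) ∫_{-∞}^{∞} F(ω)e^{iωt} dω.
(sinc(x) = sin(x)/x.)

f(t) = \begin{cases} \cos^{2}{\left(\frac{\pi t}{15} \right)} & \text{for}\: \left|{t}\right| < \frac{15}{2} \\0 & \text{otherwise} \end{cases}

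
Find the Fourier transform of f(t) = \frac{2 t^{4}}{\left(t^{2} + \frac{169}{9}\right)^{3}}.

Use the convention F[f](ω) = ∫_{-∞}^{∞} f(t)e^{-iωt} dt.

F(ω) = \frac{\pi \left(169 \omega^{2} - 195 \left|{\omega}\right| + 27\right) e^{- \frac{13 \left|{\omega}\right|}{3}}}{156}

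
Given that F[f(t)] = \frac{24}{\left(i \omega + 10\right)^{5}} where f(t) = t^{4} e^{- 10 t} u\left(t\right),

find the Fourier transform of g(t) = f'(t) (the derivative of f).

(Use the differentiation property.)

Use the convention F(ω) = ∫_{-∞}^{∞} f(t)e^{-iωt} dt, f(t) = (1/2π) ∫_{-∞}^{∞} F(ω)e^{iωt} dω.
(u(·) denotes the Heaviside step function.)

F[g](ω) = \frac{24 i \omega}{\left(i \omega + 10\right)^{5}}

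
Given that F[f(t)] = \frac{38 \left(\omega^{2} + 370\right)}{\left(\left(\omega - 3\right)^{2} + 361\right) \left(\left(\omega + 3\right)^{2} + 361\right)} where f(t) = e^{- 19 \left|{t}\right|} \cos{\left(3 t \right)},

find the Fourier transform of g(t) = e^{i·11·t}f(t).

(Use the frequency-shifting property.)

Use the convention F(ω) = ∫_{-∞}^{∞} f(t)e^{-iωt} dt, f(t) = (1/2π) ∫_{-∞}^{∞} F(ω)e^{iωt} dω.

F[g](ω) = \frac{38 \left(\left(\omega - 11\right)^{2} + 370\right)}{\left(\left(\omega - 14\right)^{2} + 361\right) \left(\left(\omega - 8\right)^{2} + 361\right)}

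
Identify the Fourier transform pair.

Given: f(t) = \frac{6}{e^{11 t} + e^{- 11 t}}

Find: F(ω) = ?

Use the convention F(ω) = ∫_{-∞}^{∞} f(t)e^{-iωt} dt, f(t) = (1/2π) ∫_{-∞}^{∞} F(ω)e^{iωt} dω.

F(ω) = \frac{3 \pi}{11 \cosh{\left(\frac{\pi \omega}{22} \right)}}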